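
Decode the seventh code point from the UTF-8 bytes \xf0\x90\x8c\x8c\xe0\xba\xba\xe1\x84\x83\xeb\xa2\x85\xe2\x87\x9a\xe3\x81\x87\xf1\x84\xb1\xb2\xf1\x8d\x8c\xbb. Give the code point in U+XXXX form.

U+44C72

Offset 0: leading byte 0xF0 = 11110000 → 4-byte char #1 = F0 90 8C 8C.
Offset 4: leading byte 0xE0 = 11100000 → 3-byte char #2 = E0 BA BA.
Offset 7: leading byte 0xE1 = 11100001 → 3-byte char #3 = E1 84 83.
Offset 10: leading byte 0xEB = 11101011 → 3-byte char #4 = EB A2 85.
Offset 13: leading byte 0xE2 = 11100010 → 3-byte char #5 = E2 87 9A.
Offset 16: leading byte 0xE3 = 11100011 → 3-byte char #6 = E3 81 87.
Offset 19: leading byte 0xF1 = 11110001 → 4-byte char #7 = F1 84 B1 B2.
Leading byte 0xF1 = 11110001 matches 11110xxx → 4-byte sequence.
Byte 1: 0xF1 = 11110001, payload 001 (3 bits).
Byte 2: 0x84 = 10000100 (10xxxxxx ✓), payload 000100.
Byte 3: 0xB1 = 10110001 (10xxxxxx ✓), payload 110001.
Byte 4: 0xB2 = 10110010 (10xxxxxx ✓), payload 110010.
Concatenate: 001000100110001110010 = 0x44C72 (21 bits → U+44C72).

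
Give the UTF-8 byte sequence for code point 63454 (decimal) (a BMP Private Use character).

EF 9F 9E

U+F7DE = 0xF7DE = 63454 decimal. In range U+0800–U+FFFF → 3-byte form: 1110xxxx 10xxxxxx 10xxxxxx.
Binary (16 bits): 1111011111011110.
Split 4+6+6: 1111 | 011111 | 011110.
Byte 1: 11101111 = 0xEF.
Byte 2: 10011111 = 0x9F.
Byte 3: 10011110 = 0x9E.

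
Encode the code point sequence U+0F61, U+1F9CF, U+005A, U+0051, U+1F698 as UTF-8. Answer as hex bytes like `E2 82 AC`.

U+0F61: 3-byte form → E0 BD A1.
U+1F9CF: 4-byte form → F0 9F A7 8F.
U+005A: 1-byte form → 5A.
U+0051: 1-byte form → 51.
U+1F698: 4-byte form → F0 9F 9A 98.
Concatenated (13 bytes): E0 BD A1 F0 9F A7 8F 5A 51 F0 9F 9A 98.

E0 BD A1 F0 9F A7 8F 5A 51 F0 9F 9A 98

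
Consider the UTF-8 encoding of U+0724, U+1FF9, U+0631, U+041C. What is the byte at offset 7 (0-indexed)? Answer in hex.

U+0724 → 2-byte form DC A4 at offsets 0–1.
U+1FF9 → 3-byte form E1 BF B9 at offsets 2–4.
U+0631 → 2-byte form D8 B1 at offsets 5–6.
U+041C → 2-byte form D0 9C at offsets 7–8.
Offset 7 falls in char 4's range; it's byte 1 of D0 9C = 0xD0.

0xD0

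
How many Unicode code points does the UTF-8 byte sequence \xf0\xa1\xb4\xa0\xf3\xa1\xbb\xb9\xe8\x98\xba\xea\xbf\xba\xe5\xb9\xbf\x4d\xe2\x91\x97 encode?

Byte at offset 0: 0xF0 = 11110000 → 4-byte char (#1). Advance 4.
Byte at offset 4: 0xF3 = 11110011 → 4-byte char (#2). Advance 4.
Byte at offset 8: 0xE8 = 11101000 → 3-byte char (#3). Advance 3.
Byte at offset 11: 0xEA = 11101010 → 3-byte char (#4). Advance 3.
Byte at offset 14: 0xE5 = 11100101 → 3-byte char (#5). Advance 3.
Byte at offset 17: 0x4D = 01001101 → 1-byte char (#6). Advance 1.
Byte at offset 18: 0xE2 = 11100010 → 3-byte char (#7). Advance 3.
Reached end at offset 21 after 7 code points.

7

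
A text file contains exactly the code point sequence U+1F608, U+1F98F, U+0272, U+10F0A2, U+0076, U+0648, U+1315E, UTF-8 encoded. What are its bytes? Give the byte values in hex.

U+1F608: 4-byte form → F0 9F 98 88.
U+1F98F: 4-byte form → F0 9F A6 8F.
U+0272: 2-byte form → C9 B2.
U+10F0A2: 4-byte form → F4 8F 82 A2.
U+0076: 1-byte form → 76.
U+0648: 2-byte form → D9 88.
U+1315E: 4-byte form → F0 93 85 9E.
Concatenated (21 bytes): F0 9F 98 88 F0 9F A6 8F C9 B2 F4 8F 82 A2 76 D9 88 F0 93 85 9E.

F0 9F 98 88 F0 9F A6 8F C9 B2 F4 8F 82 A2 76 D9 88 F0 93 85 9E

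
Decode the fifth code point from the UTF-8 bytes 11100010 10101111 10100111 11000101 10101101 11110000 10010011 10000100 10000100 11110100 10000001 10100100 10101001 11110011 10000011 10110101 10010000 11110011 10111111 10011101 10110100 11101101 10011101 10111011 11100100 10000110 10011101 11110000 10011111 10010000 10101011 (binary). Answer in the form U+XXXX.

Offset 0: leading byte 0xE2 = 11100010 → 3-byte char #1 = E2 AF A7.
Offset 3: leading byte 0xC5 = 11000101 → 2-byte char #2 = C5 AD.
Offset 5: leading byte 0xF0 = 11110000 → 4-byte char #3 = F0 93 84 84.
Offset 9: leading byte 0xF4 = 11110100 → 4-byte char #4 = F4 81 A4 A9.
Offset 13: leading byte 0xF3 = 11110011 → 4-byte char #5 = F3 83 B5 90.
Leading byte 0xF3 = 11110011 matches 11110xxx → 4-byte sequence.
Byte 1: 0xF3 = 11110011, payload 011 (3 bits).
Byte 2: 0x83 = 10000011 (10xxxxxx ✓), payload 000011.
Byte 3: 0xB5 = 10110101 (10xxxxxx ✓), payload 110101.
Byte 4: 0x90 = 10010000 (10xxxxxx ✓), payload 010000.
Concatenate: 011000011110101010000 = 0xC3D50 (21 bits → U+C3D50).

U+C3D50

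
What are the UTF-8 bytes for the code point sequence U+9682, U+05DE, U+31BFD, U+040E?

E9 9A 82 D7 9E F0 B1 AF BD D0 8E

U+9682: 3-byte form → E9 9A 82.
U+05DE: 2-byte form → D7 9E.
U+31BFD: 4-byte form → F0 B1 AF BD.
U+040E: 2-byte form → D0 8E.
Concatenated (11 bytes): E9 9A 82 D7 9E F0 B1 AF BD D0 8E.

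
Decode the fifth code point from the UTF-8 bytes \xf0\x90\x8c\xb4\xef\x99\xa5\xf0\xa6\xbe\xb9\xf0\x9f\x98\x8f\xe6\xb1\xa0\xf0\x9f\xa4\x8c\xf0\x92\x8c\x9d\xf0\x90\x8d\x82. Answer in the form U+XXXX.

Offset 0: leading byte 0xF0 = 11110000 → 4-byte char #1 = F0 90 8C B4.
Offset 4: leading byte 0xEF = 11101111 → 3-byte char #2 = EF 99 A5.
Offset 7: leading byte 0xF0 = 11110000 → 4-byte char #3 = F0 A6 BE B9.
Offset 11: leading byte 0xF0 = 11110000 → 4-byte char #4 = F0 9F 98 8F.
Offset 15: leading byte 0xE6 = 11100110 → 3-byte char #5 = E6 B1 A0.
Leading byte 0xE6 = 11100110 matches 1110xxxx → 3-byte sequence.
Byte 1: 0xE6 = 11100110, payload 0110 (4 bits).
Byte 2: 0xB1 = 10110001 (10xxxxxx ✓), payload 110001.
Byte 3: 0xA0 = 10100000 (10xxxxxx ✓), payload 100000.
Concatenate: 0110110001100000 = 0x6C60 (16 bits → U+6C60).

U+6C60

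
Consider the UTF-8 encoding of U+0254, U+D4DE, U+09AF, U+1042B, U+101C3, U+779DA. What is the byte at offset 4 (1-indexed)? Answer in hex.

0x93

1-indexed offset 4 is 0-indexed offset 3.
U+0254 → 2-byte form C9 94 at offsets 0–1.
U+D4DE → 3-byte form ED 93 9E at offsets 2–4.
Offset 3 falls in char 2's range; it's byte 2 of ED 93 9E = 0x93.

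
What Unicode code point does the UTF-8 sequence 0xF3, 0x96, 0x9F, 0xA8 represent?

U+D67E8

Leading byte 0xF3 = 11110011 matches 11110xxx → 4-byte sequence.
Byte 1: 0xF3 = 11110011, payload 011 (3 bits).
Byte 2: 0x96 = 10010110 (10xxxxxx ✓), payload 010110.
Byte 3: 0x9F = 10011111 (10xxxxxx ✓), payload 011111.
Byte 4: 0xA8 = 10101000 (10xxxxxx ✓), payload 101000.
Concatenate: 011010110011111101000 = 0xD67E8 (21 bits → U+D67E8).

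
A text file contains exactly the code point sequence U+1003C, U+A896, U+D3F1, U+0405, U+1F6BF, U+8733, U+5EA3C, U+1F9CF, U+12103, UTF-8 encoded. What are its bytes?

F0 90 80 BC EA A2 96 ED 8F B1 D0 85 F0 9F 9A BF E8 9C B3 F1 9E A8 BC F0 9F A7 8F F0 92 84 83

U+1003C: 4-byte form → F0 90 80 BC.
U+A896: 3-byte form → EA A2 96.
U+D3F1: 3-byte form → ED 8F B1.
U+0405: 2-byte form → D0 85.
U+1F6BF: 4-byte form → F0 9F 9A BF.
U+8733: 3-byte form → E8 9C B3.
U+5EA3C: 4-byte form → F1 9E A8 BC.
U+1F9CF: 4-byte form → F0 9F A7 8F.
U+12103: 4-byte form → F0 92 84 83.
Concatenated (31 bytes): F0 90 80 BC EA A2 96 ED 8F B1 D0 85 F0 9F 9A BF E8 9C B3 F1 9E A8 BC F0 9F A7 8F F0 92 84 83.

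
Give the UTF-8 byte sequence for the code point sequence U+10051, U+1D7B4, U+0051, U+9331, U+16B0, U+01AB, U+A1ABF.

F0 90 81 91 F0 9D 9E B4 51 E9 8C B1 E1 9A B0 C6 AB F2 A1 AA BF

U+10051: 4-byte form → F0 90 81 91.
U+1D7B4: 4-byte form → F0 9D 9E B4.
U+0051: 1-byte form → 51.
U+9331: 3-byte form → E9 8C B1.
U+16B0: 3-byte form → E1 9A B0.
U+01AB: 2-byte form → C6 AB.
U+A1ABF: 4-byte form → F2 A1 AA BF.
Concatenated (21 bytes): F0 90 81 91 F0 9D 9E B4 51 E9 8C B1 E1 9A B0 C6 AB F2 A1 AA BF.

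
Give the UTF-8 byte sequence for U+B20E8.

F2 B2 83 A8

U+B20E8 = 0xB20E8 = 729320 decimal. In range U+10000–U+10FFFF → 4-byte form: 11110xxx 10xxxxxx 10xxxxxx 10xxxxxx.
Binary (21 bits): 010110010000011101000.
Split 3+6+6+6: 010 | 110010 | 000011 | 101000.
Byte 1: 11110010 = 0xF2.
Byte 2: 10110010 = 0xB2.
Byte 3: 10000011 = 0x83.
Byte 4: 10101000 = 0xA8.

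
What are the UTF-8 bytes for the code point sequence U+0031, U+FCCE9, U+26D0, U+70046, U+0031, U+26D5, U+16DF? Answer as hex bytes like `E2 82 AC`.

31 F3 BC B3 A9 E2 9B 90 F1 B0 81 86 31 E2 9B 95 E1 9B 9F

U+0031: 1-byte form → 31.
U+FCCE9: 4-byte form → F3 BC B3 A9.
U+26D0: 3-byte form → E2 9B 90.
U+70046: 4-byte form → F1 B0 81 86.
U+0031: 1-byte form → 31.
U+26D5: 3-byte form → E2 9B 95.
U+16DF: 3-byte form → E1 9B 9F.
Concatenated (19 bytes): 31 F3 BC B3 A9 E2 9B 90 F1 B0 81 86 31 E2 9B 95 E1 9B 9F.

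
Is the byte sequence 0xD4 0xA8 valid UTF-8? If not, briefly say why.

Leading byte 0xD4 = 11010100 → 2-byte form.
Continuation bytes 0xA8=10101000 all match 10xxxxxx.
Decoded value 0x528 is ≥ 0x80 (shortest form) and not a surrogate.

valid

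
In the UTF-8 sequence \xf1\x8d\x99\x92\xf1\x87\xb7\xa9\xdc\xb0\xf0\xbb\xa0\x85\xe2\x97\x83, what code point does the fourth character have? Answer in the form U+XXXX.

Offset 0: leading byte 0xF1 = 11110001 → 4-byte char #1 = F1 8D 99 92.
Offset 4: leading byte 0xF1 = 11110001 → 4-byte char #2 = F1 87 B7 A9.
Offset 8: leading byte 0xDC = 11011100 → 2-byte char #3 = DC B0.
Offset 10: leading byte 0xF0 = 11110000 → 4-byte char #4 = F0 BB A0 85.
Leading byte 0xF0 = 11110000 matches 11110xxx → 4-byte sequence.
Byte 1: 0xF0 = 11110000, payload 000 (3 bits).
Byte 2: 0xBB = 10111011 (10xxxxxx ✓), payload 111011.
Byte 3: 0xA0 = 10100000 (10xxxxxx ✓), payload 100000.
Byte 4: 0x85 = 10000101 (10xxxxxx ✓), payload 000101.
Concatenate: 000111011100000000101 = 0x3B805 (21 bits → U+3B805).

U+3B805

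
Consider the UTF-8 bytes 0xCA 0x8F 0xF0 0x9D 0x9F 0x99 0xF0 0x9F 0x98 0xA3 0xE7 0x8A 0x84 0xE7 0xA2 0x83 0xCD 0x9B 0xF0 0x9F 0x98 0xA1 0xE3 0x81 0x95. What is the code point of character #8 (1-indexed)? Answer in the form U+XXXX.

Offset 0: leading byte 0xCA = 11001010 → 2-byte char #1 = CA 8F.
Offset 2: leading byte 0xF0 = 11110000 → 4-byte char #2 = F0 9D 9F 99.
Offset 6: leading byte 0xF0 = 11110000 → 4-byte char #3 = F0 9F 98 A3.
Offset 10: leading byte 0xE7 = 11100111 → 3-byte char #4 = E7 8A 84.
Offset 13: leading byte 0xE7 = 11100111 → 3-byte char #5 = E7 A2 83.
Offset 16: leading byte 0xCD = 11001101 → 2-byte char #6 = CD 9B.
Offset 18: leading byte 0xF0 = 11110000 → 4-byte char #7 = F0 9F 98 A1.
Offset 22: leading byte 0xE3 = 11100011 → 3-byte char #8 = E3 81 95.
Leading byte 0xE3 = 11100011 matches 1110xxxx → 3-byte sequence.
Byte 1: 0xE3 = 11100011, payload 0011 (4 bits).
Byte 2: 0x81 = 10000001 (10xxxxxx ✓), payload 000001.
Byte 3: 0x95 = 10010101 (10xxxxxx ✓), payload 010101.
Concatenate: 0011000001010101 = 0x3055 (16 bits → U+3055).

U+3055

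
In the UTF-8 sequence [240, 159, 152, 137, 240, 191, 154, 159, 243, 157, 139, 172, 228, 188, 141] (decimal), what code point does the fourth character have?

Offset 0: leading byte 0xF0 = 11110000 → 4-byte char #1 = F0 9F 98 89.
Offset 4: leading byte 0xF0 = 11110000 → 4-byte char #2 = F0 BF 9A 9F.
Offset 8: leading byte 0xF3 = 11110011 → 4-byte char #3 = F3 9D 8B AC.
Offset 12: leading byte 0xE4 = 11100100 → 3-byte char #4 = E4 BC 8D.
Leading byte 0xE4 = 11100100 matches 1110xxxx → 3-byte sequence.
Byte 1: 0xE4 = 11100100, payload 0100 (4 bits).
Byte 2: 0xBC = 10111100 (10xxxxxx ✓), payload 111100.
Byte 3: 0x8D = 10001101 (10xxxxxx ✓), payload 001101.
Concatenate: 0100111100001101 = 0x4F0D (16 bits → U+4F0D).

U+4F0D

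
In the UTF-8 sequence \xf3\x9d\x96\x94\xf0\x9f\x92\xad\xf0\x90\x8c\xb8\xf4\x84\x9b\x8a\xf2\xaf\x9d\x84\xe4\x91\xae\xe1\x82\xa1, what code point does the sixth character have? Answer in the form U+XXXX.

U+446E

Offset 0: leading byte 0xF3 = 11110011 → 4-byte char #1 = F3 9D 96 94.
Offset 4: leading byte 0xF0 = 11110000 → 4-byte char #2 = F0 9F 92 AD.
Offset 8: leading byte 0xF0 = 11110000 → 4-byte char #3 = F0 90 8C B8.
Offset 12: leading byte 0xF4 = 11110100 → 4-byte char #4 = F4 84 9B 8A.
Offset 16: leading byte 0xF2 = 11110010 → 4-byte char #5 = F2 AF 9D 84.
Offset 20: leading byte 0xE4 = 11100100 → 3-byte char #6 = E4 91 AE.
Leading byte 0xE4 = 11100100 matches 1110xxxx → 3-byte sequence.
Byte 1: 0xE4 = 11100100, payload 0100 (4 bits).
Byte 2: 0x91 = 10010001 (10xxxxxx ✓), payload 010001.
Byte 3: 0xAE = 10101110 (10xxxxxx ✓), payload 101110.
Concatenate: 0100010001101110 = 0x446E (16 bits → U+446E).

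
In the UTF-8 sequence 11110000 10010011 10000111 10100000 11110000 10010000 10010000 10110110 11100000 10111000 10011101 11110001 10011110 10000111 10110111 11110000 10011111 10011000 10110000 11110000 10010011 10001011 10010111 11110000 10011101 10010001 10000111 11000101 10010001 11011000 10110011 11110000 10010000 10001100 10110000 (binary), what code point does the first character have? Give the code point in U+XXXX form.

U+131E0

Offset 0: leading byte 0xF0 = 11110000 → 4-byte char #1 = F0 93 87 A0.
Leading byte 0xF0 = 11110000 matches 11110xxx → 4-byte sequence.
Byte 1: 0xF0 = 11110000, payload 000 (3 bits).
Byte 2: 0x93 = 10010011 (10xxxxxx ✓), payload 010011.
Byte 3: 0x87 = 10000111 (10xxxxxx ✓), payload 000111.
Byte 4: 0xA0 = 10100000 (10xxxxxx ✓), payload 100000.
Concatenate: 000010011000111100000 = 0x131E0 (21 bits → U+131E0).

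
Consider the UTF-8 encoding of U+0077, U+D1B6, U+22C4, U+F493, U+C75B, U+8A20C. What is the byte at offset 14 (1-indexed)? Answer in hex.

1-indexed offset 14 is 0-indexed offset 13.
U+0077 → 1-byte form 77 at offsets 0–0.
U+D1B6 → 3-byte form ED 86 B6 at offsets 1–3.
U+22C4 → 3-byte form E2 8B 84 at offsets 4–6.
U+F493 → 3-byte form EF 92 93 at offsets 7–9.
U+C75B → 3-byte form EC 9D 9B at offsets 10–12.
U+8A20C → 4-byte form F2 8A 88 8C at offsets 13–16.
Offset 13 falls in char 6's range; it's byte 1 of F2 8A 88 8C = 0xF2.

0xF2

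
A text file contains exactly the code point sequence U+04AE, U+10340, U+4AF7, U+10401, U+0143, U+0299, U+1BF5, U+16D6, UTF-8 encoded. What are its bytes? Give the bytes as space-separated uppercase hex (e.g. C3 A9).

D2 AE F0 90 8D 80 E4 AB B7 F0 90 90 81 C5 83 CA 99 E1 AF B5 E1 9B 96

U+04AE: 2-byte form → D2 AE.
U+10340: 4-byte form → F0 90 8D 80.
U+4AF7: 3-byte form → E4 AB B7.
U+10401: 4-byte form → F0 90 90 81.
U+0143: 2-byte form → C5 83.
U+0299: 2-byte form → CA 99.
U+1BF5: 3-byte form → E1 AF B5.
U+16D6: 3-byte form → E1 9B 96.
Concatenated (23 bytes): D2 AE F0 90 8D 80 E4 AB B7 F0 90 90 81 C5 83 CA 99 E1 AF B5 E1 9B 96.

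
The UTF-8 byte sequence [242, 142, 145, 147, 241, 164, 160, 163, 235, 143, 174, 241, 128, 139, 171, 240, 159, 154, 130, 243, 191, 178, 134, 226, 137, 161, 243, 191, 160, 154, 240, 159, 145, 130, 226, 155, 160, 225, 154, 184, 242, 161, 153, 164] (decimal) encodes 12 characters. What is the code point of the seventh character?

U+2261

Offset 0: leading byte 0xF2 = 11110010 → 4-byte char #1 = F2 8E 91 93.
Offset 4: leading byte 0xF1 = 11110001 → 4-byte char #2 = F1 A4 A0 A3.
Offset 8: leading byte 0xEB = 11101011 → 3-byte char #3 = EB 8F AE.
Offset 11: leading byte 0xF1 = 11110001 → 4-byte char #4 = F1 80 8B AB.
Offset 15: leading byte 0xF0 = 11110000 → 4-byte char #5 = F0 9F 9A 82.
Offset 19: leading byte 0xF3 = 11110011 → 4-byte char #6 = F3 BF B2 86.
Offset 23: leading byte 0xE2 = 11100010 → 3-byte char #7 = E2 89 A1.
Leading byte 0xE2 = 11100010 matches 1110xxxx → 3-byte sequence.
Byte 1: 0xE2 = 11100010, payload 0010 (4 bits).
Byte 2: 0x89 = 10001001 (10xxxxxx ✓), payload 001001.
Byte 3: 0xA1 = 10100001 (10xxxxxx ✓), payload 100001.
Concatenate: 0010001001100001 = 0x2261 (16 bits → U+2261).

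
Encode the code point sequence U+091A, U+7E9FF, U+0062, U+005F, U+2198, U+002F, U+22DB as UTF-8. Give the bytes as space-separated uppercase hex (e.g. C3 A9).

U+091A: 3-byte form → E0 A4 9A.
U+7E9FF: 4-byte form → F1 BE A7 BF.
U+0062: 1-byte form → 62.
U+005F: 1-byte form → 5F.
U+2198: 3-byte form → E2 86 98.
U+002F: 1-byte form → 2F.
U+22DB: 3-byte form → E2 8B 9B.
Concatenated (16 bytes): E0 A4 9A F1 BE A7 BF 62 5F E2 86 98 2F E2 8B 9B.

E0 A4 9A F1 BE A7 BF 62 5F E2 86 98 2F E2 8B 9B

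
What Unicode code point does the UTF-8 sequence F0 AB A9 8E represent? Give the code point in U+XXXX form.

Leading byte 0xF0 = 11110000 matches 11110xxx → 4-byte sequence.
Byte 1: 0xF0 = 11110000, payload 000 (3 bits).
Byte 2: 0xAB = 10101011 (10xxxxxx ✓), payload 101011.
Byte 3: 0xA9 = 10101001 (10xxxxxx ✓), payload 101001.
Byte 4: 0x8E = 10001110 (10xxxxxx ✓), payload 001110.
Concatenate: 000101011101001001110 = 0x2BA4E (21 bits → U+2BA4E).

U+2BA4E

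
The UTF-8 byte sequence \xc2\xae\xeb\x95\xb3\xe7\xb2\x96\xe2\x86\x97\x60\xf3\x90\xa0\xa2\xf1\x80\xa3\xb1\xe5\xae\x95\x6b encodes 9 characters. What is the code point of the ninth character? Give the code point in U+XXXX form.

U+006B

Offset 0: leading byte 0xC2 = 11000010 → 2-byte char #1 = C2 AE.
Offset 2: leading byte 0xEB = 11101011 → 3-byte char #2 = EB 95 B3.
Offset 5: leading byte 0xE7 = 11100111 → 3-byte char #3 = E7 B2 96.
Offset 8: leading byte 0xE2 = 11100010 → 3-byte char #4 = E2 86 97.
Offset 11: leading byte 0x60 = 01100000 → 1-byte char #5 = 60.
Offset 12: leading byte 0xF3 = 11110011 → 4-byte char #6 = F3 90 A0 A2.
Offset 16: leading byte 0xF1 = 11110001 → 4-byte char #7 = F1 80 A3 B1.
Offset 20: leading byte 0xE5 = 11100101 → 3-byte char #8 = E5 AE 95.
Offset 23: leading byte 0x6B = 01101011 → 1-byte char #9 = 6B.
Leading byte 0x6B = 01101011 matches 0xxxxxxx → 1-byte sequence.
Byte 1: 0x6B = 01101011, payload 1101011 (7 bits).
Concatenate: 1101011 = 0x6B (7 bits → U+006B).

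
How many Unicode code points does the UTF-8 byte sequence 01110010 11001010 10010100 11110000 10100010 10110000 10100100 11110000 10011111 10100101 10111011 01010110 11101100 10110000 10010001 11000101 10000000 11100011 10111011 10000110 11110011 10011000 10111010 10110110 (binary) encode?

Byte at offset 0: 0x72 = 01110010 → 1-byte char (#1). Advance 1.
Byte at offset 1: 0xCA = 11001010 → 2-byte char (#2). Advance 2.
Byte at offset 3: 0xF0 = 11110000 → 4-byte char (#3). Advance 4.
Byte at offset 7: 0xF0 = 11110000 → 4-byte char (#4). Advance 4.
Byte at offset 11: 0x56 = 01010110 → 1-byte char (#5). Advance 1.
Byte at offset 12: 0xEC = 11101100 → 3-byte char (#6). Advance 3.
Byte at offset 15: 0xC5 = 11000101 → 2-byte char (#7). Advance 2.
Byte at offset 17: 0xE3 = 11100011 → 3-byte char (#8). Advance 3.
Byte at offset 20: 0xF3 = 11110011 → 4-byte char (#9). Advance 4.
Reached end at offset 24 after 9 code points.

9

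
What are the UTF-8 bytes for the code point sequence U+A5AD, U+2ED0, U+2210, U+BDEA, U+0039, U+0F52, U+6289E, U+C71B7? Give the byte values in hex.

U+A5AD: 3-byte form → EA 96 AD.
U+2ED0: 3-byte form → E2 BB 90.
U+2210: 3-byte form → E2 88 90.
U+BDEA: 3-byte form → EB B7 AA.
U+0039: 1-byte form → 39.
U+0F52: 3-byte form → E0 BD 92.
U+6289E: 4-byte form → F1 A2 A2 9E.
U+C71B7: 4-byte form → F3 87 86 B7.
Concatenated (24 bytes): EA 96 AD E2 BB 90 E2 88 90 EB B7 AA 39 E0 BD 92 F1 A2 A2 9E F3 87 86 B7.

EA 96 AD E2 BB 90 E2 88 90 EB B7 AA 39 E0 BD 92 F1 A2 A2 9E F3 87 86 B7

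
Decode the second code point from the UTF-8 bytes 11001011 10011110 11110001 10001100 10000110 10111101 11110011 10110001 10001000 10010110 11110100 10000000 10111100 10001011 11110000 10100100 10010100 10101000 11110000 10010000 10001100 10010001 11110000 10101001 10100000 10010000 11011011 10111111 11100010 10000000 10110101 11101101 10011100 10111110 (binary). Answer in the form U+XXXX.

U+4C1BD

Offset 0: leading byte 0xCB = 11001011 → 2-byte char #1 = CB 9E.
Offset 2: leading byte 0xF1 = 11110001 → 4-byte char #2 = F1 8C 86 BD.
Leading byte 0xF1 = 11110001 matches 11110xxx → 4-byte sequence.
Byte 1: 0xF1 = 11110001, payload 001 (3 bits).
Byte 2: 0x8C = 10001100 (10xxxxxx ✓), payload 001100.
Byte 3: 0x86 = 10000110 (10xxxxxx ✓), payload 000110.
Byte 4: 0xBD = 10111101 (10xxxxxx ✓), payload 111101.
Concatenate: 001001100000110111101 = 0x4C1BD (21 bits → U+4C1BD).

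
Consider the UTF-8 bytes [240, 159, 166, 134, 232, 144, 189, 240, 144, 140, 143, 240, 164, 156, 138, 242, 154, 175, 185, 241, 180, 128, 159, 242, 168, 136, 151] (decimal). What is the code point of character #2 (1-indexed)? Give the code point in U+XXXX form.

U+843D

Offset 0: leading byte 0xF0 = 11110000 → 4-byte char #1 = F0 9F A6 86.
Offset 4: leading byte 0xE8 = 11101000 → 3-byte char #2 = E8 90 BD.
Leading byte 0xE8 = 11101000 matches 1110xxxx → 3-byte sequence.
Byte 1: 0xE8 = 11101000, payload 1000 (4 bits).
Byte 2: 0x90 = 10010000 (10xxxxxx ✓), payload 010000.
Byte 3: 0xBD = 10111101 (10xxxxxx ✓), payload 111101.
Concatenate: 1000010000111101 = 0x843D (16 bits → U+843D).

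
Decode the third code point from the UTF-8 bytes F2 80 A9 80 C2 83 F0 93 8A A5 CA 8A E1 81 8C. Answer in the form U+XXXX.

U+132A5

Offset 0: leading byte 0xF2 = 11110010 → 4-byte char #1 = F2 80 A9 80.
Offset 4: leading byte 0xC2 = 11000010 → 2-byte char #2 = C2 83.
Offset 6: leading byte 0xF0 = 11110000 → 4-byte char #3 = F0 93 8A A5.
Leading byte 0xF0 = 11110000 matches 11110xxx → 4-byte sequence.
Byte 1: 0xF0 = 11110000, payload 000 (3 bits).
Byte 2: 0x93 = 10010011 (10xxxxxx ✓), payload 010011.
Byte 3: 0x8A = 10001010 (10xxxxxx ✓), payload 001010.
Byte 4: 0xA5 = 10100101 (10xxxxxx ✓), payload 100101.
Concatenate: 000010011001010100101 = 0x132A5 (21 bits → U+132A5).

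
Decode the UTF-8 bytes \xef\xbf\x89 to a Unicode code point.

U+FFC9

Leading byte 0xEF = 11101111 matches 1110xxxx → 3-byte sequence.
Byte 1: 0xEF = 11101111, payload 1111 (4 bits).
Byte 2: 0xBF = 10111111 (10xxxxxx ✓), payload 111111.
Byte 3: 0x89 = 10001001 (10xxxxxx ✓), payload 001001.
Concatenate: 1111111111001001 = 0xFFC9 (16 bits → U+FFC9).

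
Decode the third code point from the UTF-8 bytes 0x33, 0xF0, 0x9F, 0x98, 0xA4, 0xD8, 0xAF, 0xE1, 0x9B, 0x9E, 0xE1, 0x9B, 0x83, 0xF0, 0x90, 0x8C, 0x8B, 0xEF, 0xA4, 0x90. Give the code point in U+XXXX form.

Offset 0: leading byte 0x33 = 00110011 → 1-byte char #1 = 33.
Offset 1: leading byte 0xF0 = 11110000 → 4-byte char #2 = F0 9F 98 A4.
Offset 5: leading byte 0xD8 = 11011000 → 2-byte char #3 = D8 AF.
Leading byte 0xD8 = 11011000 matches 110xxxxx → 2-byte sequence.
Byte 1: 0xD8 = 11011000, payload 11000 (5 bits).
Byte 2: 0xAF = 10101111 (10xxxxxx ✓), payload 101111.
Concatenate: 11000101111 = 0x62F (11 bits → U+062F).

U+062F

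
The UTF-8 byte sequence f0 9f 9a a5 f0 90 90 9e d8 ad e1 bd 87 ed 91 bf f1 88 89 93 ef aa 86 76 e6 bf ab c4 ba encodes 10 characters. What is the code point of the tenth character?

U+013A

Offset 0: leading byte 0xF0 = 11110000 → 4-byte char #1 = F0 9F 9A A5.
Offset 4: leading byte 0xF0 = 11110000 → 4-byte char #2 = F0 90 90 9E.
Offset 8: leading byte 0xD8 = 11011000 → 2-byte char #3 = D8 AD.
Offset 10: leading byte 0xE1 = 11100001 → 3-byte char #4 = E1 BD 87.
Offset 13: leading byte 0xED = 11101101 → 3-byte char #5 = ED 91 BF.
Offset 16: leading byte 0xF1 = 11110001 → 4-byte char #6 = F1 88 89 93.
Offset 20: leading byte 0xEF = 11101111 → 3-byte char #7 = EF AA 86.
Offset 23: leading byte 0x76 = 01110110 → 1-byte char #8 = 76.
Offset 24: leading byte 0xE6 = 11100110 → 3-byte char #9 = E6 BF AB.
Offset 27: leading byte 0xC4 = 11000100 → 2-byte char #10 = C4 BA.
Leading byte 0xC4 = 11000100 matches 110xxxxx → 2-byte sequence.
Byte 1: 0xC4 = 11000100, payload 00100 (5 bits).
Byte 2: 0xBA = 10111010 (10xxxxxx ✓), payload 111010.
Concatenate: 00100111010 = 0x13A (11 bits → U+013A).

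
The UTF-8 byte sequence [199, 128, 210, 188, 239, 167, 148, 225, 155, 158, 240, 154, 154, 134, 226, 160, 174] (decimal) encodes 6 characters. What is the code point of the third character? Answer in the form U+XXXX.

U+F9D4

Offset 0: leading byte 0xC7 = 11000111 → 2-byte char #1 = C7 80.
Offset 2: leading byte 0xD2 = 11010010 → 2-byte char #2 = D2 BC.
Offset 4: leading byte 0xEF = 11101111 → 3-byte char #3 = EF A7 94.
Leading byte 0xEF = 11101111 matches 1110xxxx → 3-byte sequence.
Byte 1: 0xEF = 11101111, payload 1111 (4 bits).
Byte 2: 0xA7 = 10100111 (10xxxxxx ✓), payload 100111.
Byte 3: 0x94 = 10010100 (10xxxxxx ✓), payload 010100.
Concatenate: 1111100111010100 = 0xF9D4 (16 bits → U+F9D4).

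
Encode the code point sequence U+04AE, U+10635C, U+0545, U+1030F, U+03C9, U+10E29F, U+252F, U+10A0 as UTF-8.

U+04AE: 2-byte form → D2 AE.
U+10635C: 4-byte form → F4 86 8D 9C.
U+0545: 2-byte form → D5 85.
U+1030F: 4-byte form → F0 90 8C 8F.
U+03C9: 2-byte form → CF 89.
U+10E29F: 4-byte form → F4 8E 8A 9F.
U+252F: 3-byte form → E2 94 AF.
U+10A0: 3-byte form → E1 82 A0.
Concatenated (24 bytes): D2 AE F4 86 8D 9C D5 85 F0 90 8C 8F CF 89 F4 8E 8A 9F E2 94 AF E1 82 A0.

D2 AE F4 86 8D 9C D5 85 F0 90 8C 8F CF 89 F4 8E 8A 9F E2 94 AF E1 82 A0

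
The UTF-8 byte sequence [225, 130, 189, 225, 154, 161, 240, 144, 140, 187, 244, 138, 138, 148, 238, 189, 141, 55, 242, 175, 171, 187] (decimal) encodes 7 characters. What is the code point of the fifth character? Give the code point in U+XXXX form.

U+EF4D

Offset 0: leading byte 0xE1 = 11100001 → 3-byte char #1 = E1 82 BD.
Offset 3: leading byte 0xE1 = 11100001 → 3-byte char #2 = E1 9A A1.
Offset 6: leading byte 0xF0 = 11110000 → 4-byte char #3 = F0 90 8C BB.
Offset 10: leading byte 0xF4 = 11110100 → 4-byte char #4 = F4 8A 8A 94.
Offset 14: leading byte 0xEE = 11101110 → 3-byte char #5 = EE BD 8D.
Leading byte 0xEE = 11101110 matches 1110xxxx → 3-byte sequence.
Byte 1: 0xEE = 11101110, payload 1110 (4 bits).
Byte 2: 0xBD = 10111101 (10xxxxxx ✓), payload 111101.
Byte 3: 0x8D = 10001101 (10xxxxxx ✓), payload 001101.
Concatenate: 1110111101001101 = 0xEF4D (16 bits → U+EF4D).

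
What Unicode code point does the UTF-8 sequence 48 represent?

U+0048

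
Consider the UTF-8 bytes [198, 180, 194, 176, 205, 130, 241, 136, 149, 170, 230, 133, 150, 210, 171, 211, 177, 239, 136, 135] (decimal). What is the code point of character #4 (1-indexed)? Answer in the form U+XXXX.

Offset 0: leading byte 0xC6 = 11000110 → 2-byte char #1 = C6 B4.
Offset 2: leading byte 0xC2 = 11000010 → 2-byte char #2 = C2 B0.
Offset 4: leading byte 0xCD = 11001101 → 2-byte char #3 = CD 82.
Offset 6: leading byte 0xF1 = 11110001 → 4-byte char #4 = F1 88 95 AA.
Leading byte 0xF1 = 11110001 matches 11110xxx → 4-byte sequence.
Byte 1: 0xF1 = 11110001, payload 001 (3 bits).
Byte 2: 0x88 = 10001000 (10xxxxxx ✓), payload 001000.
Byte 3: 0x95 = 10010101 (10xxxxxx ✓), payload 010101.
Byte 4: 0xAA = 10101010 (10xxxxxx ✓), payload 101010.
Concatenate: 001001000010101101010 = 0x4856A (21 bits → U+4856A).

U+4856A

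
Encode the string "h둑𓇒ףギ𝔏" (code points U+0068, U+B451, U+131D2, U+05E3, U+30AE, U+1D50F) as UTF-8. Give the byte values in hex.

U+0068: 1-byte form → 68.
U+B451: 3-byte form → EB 91 91.
U+131D2: 4-byte form → F0 93 87 92.
U+05E3: 2-byte form → D7 A3.
U+30AE: 3-byte form → E3 82 AE.
U+1D50F: 4-byte form → F0 9D 94 8F.
Concatenated (17 bytes): 68 EB 91 91 F0 93 87 92 D7 A3 E3 82 AE F0 9D 94 8F.

68 EB 91 91 F0 93 87 92 D7 A3 E3 82 AE F0 9D 94 8F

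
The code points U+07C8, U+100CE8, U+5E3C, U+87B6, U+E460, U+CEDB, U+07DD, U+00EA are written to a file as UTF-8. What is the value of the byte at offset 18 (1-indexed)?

0x9B

1-indexed offset 18 is 0-indexed offset 17.
U+07C8 → 2-byte form DF 88 at offsets 0–1.
U+100CE8 → 4-byte form F4 80 B3 A8 at offsets 2–5.
U+5E3C → 3-byte form E5 B8 BC at offsets 6–8.
U+87B6 → 3-byte form E8 9E B6 at offsets 9–11.
U+E460 → 3-byte form EE 91 A0 at offsets 12–14.
U+CEDB → 3-byte form EC BB 9B at offsets 15–17.
Offset 17 falls in char 6's range; it's byte 3 of EC BB 9B = 0x9B.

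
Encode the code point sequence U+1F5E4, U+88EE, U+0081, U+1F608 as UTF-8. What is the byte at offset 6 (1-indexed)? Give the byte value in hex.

1-indexed offset 6 is 0-indexed offset 5.
U+1F5E4 → 4-byte form F0 9F 97 A4 at offsets 0–3.
U+88EE → 3-byte form E8 A3 AE at offsets 4–6.
Offset 5 falls in char 2's range; it's byte 2 of E8 A3 AE = 0xA3.

0xA3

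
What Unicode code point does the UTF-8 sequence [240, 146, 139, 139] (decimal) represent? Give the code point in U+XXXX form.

U+122CB

Leading byte 0xF0 = 11110000 matches 11110xxx → 4-byte sequence.
Byte 1: 0xF0 = 11110000, payload 000 (3 bits).
Byte 2: 0x92 = 10010010 (10xxxxxx ✓), payload 010010.
Byte 3: 0x8B = 10001011 (10xxxxxx ✓), payload 001011.
Byte 4: 0x8B = 10001011 (10xxxxxx ✓), payload 001011.
Concatenate: 000010010001011001011 = 0x122CB (21 bits → U+122CB).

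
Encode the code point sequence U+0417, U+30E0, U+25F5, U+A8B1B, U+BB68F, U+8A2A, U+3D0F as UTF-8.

D0 97 E3 83 A0 E2 97 B5 F2 A8 AC 9B F2 BB 9A 8F E8 A8 AA E3 B4 8F

U+0417: 2-byte form → D0 97.
U+30E0: 3-byte form → E3 83 A0.
U+25F5: 3-byte form → E2 97 B5.
U+A8B1B: 4-byte form → F2 A8 AC 9B.
U+BB68F: 4-byte form → F2 BB 9A 8F.
U+8A2A: 3-byte form → E8 A8 AA.
U+3D0F: 3-byte form → E3 B4 8F.
Concatenated (22 bytes): D0 97 E3 83 A0 E2 97 B5 F2 A8 AC 9B F2 BB 9A 8F E8 A8 AA E3 B4 8F.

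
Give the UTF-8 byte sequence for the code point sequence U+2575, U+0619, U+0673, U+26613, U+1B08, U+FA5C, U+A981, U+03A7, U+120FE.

E2 95 B5 D8 99 D9 B3 F0 A6 98 93 E1 AC 88 EF A9 9C EA A6 81 CE A7 F0 92 83 BE

U+2575: 3-byte form → E2 95 B5.
U+0619: 2-byte form → D8 99.
U+0673: 2-byte form → D9 B3.
U+26613: 4-byte form → F0 A6 98 93.
U+1B08: 3-byte form → E1 AC 88.
U+FA5C: 3-byte form → EF A9 9C.
U+A981: 3-byte form → EA A6 81.
U+03A7: 2-byte form → CE A7.
U+120FE: 4-byte form → F0 92 83 BE.
Concatenated (26 bytes): E2 95 B5 D8 99 D9 B3 F0 A6 98 93 E1 AC 88 EF A9 9C EA A6 81 CE A7 F0 92 83 BE.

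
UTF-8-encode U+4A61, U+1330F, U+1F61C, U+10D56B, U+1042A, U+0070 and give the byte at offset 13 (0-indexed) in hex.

U+4A61 → 3-byte form E4 A9 A1 at offsets 0–2.
U+1330F → 4-byte form F0 93 8C 8F at offsets 3–6.
U+1F61C → 4-byte form F0 9F 98 9C at offsets 7–10.
U+10D56B → 4-byte form F4 8D 95 AB at offsets 11–14.
Offset 13 falls in char 4's range; it's byte 3 of F4 8D 95 AB = 0x95.

0x95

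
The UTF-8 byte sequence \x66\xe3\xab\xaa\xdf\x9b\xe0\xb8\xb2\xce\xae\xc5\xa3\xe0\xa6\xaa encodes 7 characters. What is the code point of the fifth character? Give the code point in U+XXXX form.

U+03AE

Offset 0: leading byte 0x66 = 01100110 → 1-byte char #1 = 66.
Offset 1: leading byte 0xE3 = 11100011 → 3-byte char #2 = E3 AB AA.
Offset 4: leading byte 0xDF = 11011111 → 2-byte char #3 = DF 9B.
Offset 6: leading byte 0xE0 = 11100000 → 3-byte char #4 = E0 B8 B2.
Offset 9: leading byte 0xCE = 11001110 → 2-byte char #5 = CE AE.
Leading byte 0xCE = 11001110 matches 110xxxxx → 2-byte sequence.
Byte 1: 0xCE = 11001110, payload 01110 (5 bits).
Byte 2: 0xAE = 10101110 (10xxxxxx ✓), payload 101110.
Concatenate: 01110101110 = 0x3AE (11 bits → U+03AE).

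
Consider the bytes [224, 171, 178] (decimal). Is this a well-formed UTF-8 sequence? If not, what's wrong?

Leading byte 0xE0 = 11100000 → 3-byte form.
Continuation bytes 0xAB=10101011, 0xB2=10110010 all match 10xxxxxx.
Decoded value 0xAF2 is ≥ 0x800 (shortest form) and not a surrogate.

valid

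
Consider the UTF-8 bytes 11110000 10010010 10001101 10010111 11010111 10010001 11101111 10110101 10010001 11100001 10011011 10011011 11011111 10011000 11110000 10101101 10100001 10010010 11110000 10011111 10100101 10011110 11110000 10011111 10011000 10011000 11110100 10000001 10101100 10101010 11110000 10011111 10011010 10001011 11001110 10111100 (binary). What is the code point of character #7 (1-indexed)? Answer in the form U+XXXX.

Offset 0: leading byte 0xF0 = 11110000 → 4-byte char #1 = F0 92 8D 97.
Offset 4: leading byte 0xD7 = 11010111 → 2-byte char #2 = D7 91.
Offset 6: leading byte 0xEF = 11101111 → 3-byte char #3 = EF B5 91.
Offset 9: leading byte 0xE1 = 11100001 → 3-byte char #4 = E1 9B 9B.
Offset 12: leading byte 0xDF = 11011111 → 2-byte char #5 = DF 98.
Offset 14: leading byte 0xF0 = 11110000 → 4-byte char #6 = F0 AD A1 92.
Offset 18: leading byte 0xF0 = 11110000 → 4-byte char #7 = F0 9F A5 9E.
Leading byte 0xF0 = 11110000 matches 11110xxx → 4-byte sequence.
Byte 1: 0xF0 = 11110000, payload 000 (3 bits).
Byte 2: 0x9F = 10011111 (10xxxxxx ✓), payload 011111.
Byte 3: 0xA5 = 10100101 (10xxxxxx ✓), payload 100101.
Byte 4: 0x9E = 10011110 (10xxxxxx ✓), payload 011110.
Concatenate: 000011111100101011110 = 0x1F95E (21 bits → U+1F95E).

U+1F95E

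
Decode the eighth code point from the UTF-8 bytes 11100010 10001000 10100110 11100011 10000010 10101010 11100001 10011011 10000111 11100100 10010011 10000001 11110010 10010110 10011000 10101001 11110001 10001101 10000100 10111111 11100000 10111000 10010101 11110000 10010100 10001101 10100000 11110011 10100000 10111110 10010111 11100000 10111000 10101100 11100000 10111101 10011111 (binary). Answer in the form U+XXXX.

Offset 0: leading byte 0xE2 = 11100010 → 3-byte char #1 = E2 88 A6.
Offset 3: leading byte 0xE3 = 11100011 → 3-byte char #2 = E3 82 AA.
Offset 6: leading byte 0xE1 = 11100001 → 3-byte char #3 = E1 9B 87.
Offset 9: leading byte 0xE4 = 11100100 → 3-byte char #4 = E4 93 81.
Offset 12: leading byte 0xF2 = 11110010 → 4-byte char #5 = F2 96 98 A9.
Offset 16: leading byte 0xF1 = 11110001 → 4-byte char #6 = F1 8D 84 BF.
Offset 20: leading byte 0xE0 = 11100000 → 3-byte char #7 = E0 B8 95.
Offset 23: leading byte 0xF0 = 11110000 → 4-byte char #8 = F0 94 8D A0.
Leading byte 0xF0 = 11110000 matches 11110xxx → 4-byte sequence.
Byte 1: 0xF0 = 11110000, payload 000 (3 bits).
Byte 2: 0x94 = 10010100 (10xxxxxx ✓), payload 010100.
Byte 3: 0x8D = 10001101 (10xxxxxx ✓), payload 001101.
Byte 4: 0xA0 = 10100000 (10xxxxxx ✓), payload 100000.
Concatenate: 000010100001101100000 = 0x14360 (21 bits → U+14360).

U+14360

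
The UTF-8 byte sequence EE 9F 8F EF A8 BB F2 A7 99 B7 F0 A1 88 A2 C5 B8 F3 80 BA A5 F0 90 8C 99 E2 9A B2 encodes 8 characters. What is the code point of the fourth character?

Offset 0: leading byte 0xEE = 11101110 → 3-byte char #1 = EE 9F 8F.
Offset 3: leading byte 0xEF = 11101111 → 3-byte char #2 = EF A8 BB.
Offset 6: leading byte 0xF2 = 11110010 → 4-byte char #3 = F2 A7 99 B7.
Offset 10: leading byte 0xF0 = 11110000 → 4-byte char #4 = F0 A1 88 A2.
Leading byte 0xF0 = 11110000 matches 11110xxx → 4-byte sequence.
Byte 1: 0xF0 = 11110000, payload 000 (3 bits).
Byte 2: 0xA1 = 10100001 (10xxxxxx ✓), payload 100001.
Byte 3: 0x88 = 10001000 (10xxxxxx ✓), payload 001000.
Byte 4: 0xA2 = 10100010 (10xxxxxx ✓), payload 100010.
Concatenate: 000100001001000100010 = 0x21222 (21 bits → U+21222).

U+21222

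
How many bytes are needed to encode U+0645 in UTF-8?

2

U+0645 = 0x645. UTF-8 uses 1 byte below 0x80, 2 below 0x800, 3 below 0x10000, 4 up to 0x10FFFF. 0x645 is in U+0080–U+07FF → 2 bytes.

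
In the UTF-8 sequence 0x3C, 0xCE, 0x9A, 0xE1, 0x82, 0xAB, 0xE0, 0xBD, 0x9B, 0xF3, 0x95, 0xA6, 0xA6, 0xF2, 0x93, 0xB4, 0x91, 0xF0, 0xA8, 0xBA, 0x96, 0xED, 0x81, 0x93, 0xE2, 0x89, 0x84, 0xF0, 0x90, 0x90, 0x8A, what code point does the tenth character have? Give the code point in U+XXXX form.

U+1040A

Offset 0: leading byte 0x3C = 00111100 → 1-byte char #1 = 3C.
Offset 1: leading byte 0xCE = 11001110 → 2-byte char #2 = CE 9A.
Offset 3: leading byte 0xE1 = 11100001 → 3-byte char #3 = E1 82 AB.
Offset 6: leading byte 0xE0 = 11100000 → 3-byte char #4 = E0 BD 9B.
Offset 9: leading byte 0xF3 = 11110011 → 4-byte char #5 = F3 95 A6 A6.
Offset 13: leading byte 0xF2 = 11110010 → 4-byte char #6 = F2 93 B4 91.
Offset 17: leading byte 0xF0 = 11110000 → 4-byte char #7 = F0 A8 BA 96.
Offset 21: leading byte 0xED = 11101101 → 3-byte char #8 = ED 81 93.
Offset 24: leading byte 0xE2 = 11100010 → 3-byte char #9 = E2 89 84.
Offset 27: leading byte 0xF0 = 11110000 → 4-byte char #10 = F0 90 90 8A.
Leading byte 0xF0 = 11110000 matches 11110xxx → 4-byte sequence.
Byte 1: 0xF0 = 11110000, payload 000 (3 bits).
Byte 2: 0x90 = 10010000 (10xxxxxx ✓), payload 010000.
Byte 3: 0x90 = 10010000 (10xxxxxx ✓), payload 010000.
Byte 4: 0x8A = 10001010 (10xxxxxx ✓), payload 001010.
Concatenate: 000010000010000001010 = 0x1040A (21 bits → U+1040A).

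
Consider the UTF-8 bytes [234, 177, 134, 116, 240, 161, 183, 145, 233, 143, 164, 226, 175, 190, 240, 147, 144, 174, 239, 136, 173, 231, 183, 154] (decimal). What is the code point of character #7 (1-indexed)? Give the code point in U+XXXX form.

U+F22D

Offset 0: leading byte 0xEA = 11101010 → 3-byte char #1 = EA B1 86.
Offset 3: leading byte 0x74 = 01110100 → 1-byte char #2 = 74.
Offset 4: leading byte 0xF0 = 11110000 → 4-byte char #3 = F0 A1 B7 91.
Offset 8: leading byte 0xE9 = 11101001 → 3-byte char #4 = E9 8F A4.
Offset 11: leading byte 0xE2 = 11100010 → 3-byte char #5 = E2 AF BE.
Offset 14: leading byte 0xF0 = 11110000 → 4-byte char #6 = F0 93 90 AE.
Offset 18: leading byte 0xEF = 11101111 → 3-byte char #7 = EF 88 AD.
Leading byte 0xEF = 11101111 matches 1110xxxx → 3-byte sequence.
Byte 1: 0xEF = 11101111, payload 1111 (4 bits).
Byte 2: 0x88 = 10001000 (10xxxxxx ✓), payload 001000.
Byte 3: 0xAD = 10101101 (10xxxxxx ✓), payload 101101.
Concatenate: 1111001000101101 = 0xF22D (16 bits → U+F22D).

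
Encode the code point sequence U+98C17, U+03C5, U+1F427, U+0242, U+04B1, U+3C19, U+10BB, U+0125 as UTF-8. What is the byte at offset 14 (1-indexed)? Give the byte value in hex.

0xB1

1-indexed offset 14 is 0-indexed offset 13.
U+98C17 → 4-byte form F2 98 B0 97 at offsets 0–3.
U+03C5 → 2-byte form CF 85 at offsets 4–5.
U+1F427 → 4-byte form F0 9F 90 A7 at offsets 6–9.
U+0242 → 2-byte form C9 82 at offsets 10–11.
U+04B1 → 2-byte form D2 B1 at offsets 12–13.
Offset 13 falls in char 5's range; it's byte 2 of D2 B1 = 0xB1.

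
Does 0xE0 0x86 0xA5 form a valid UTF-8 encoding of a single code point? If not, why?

Leading byte 0xE0 = 11100000 → 3-byte form.
Continuation bytes all match 10xxxxxx. Payload decodes to 0x1A5.
But 0x1A5 < 0x800, the minimum for a 3-byte sequence — this is an overlong encoding.

invalid (overlong encoding)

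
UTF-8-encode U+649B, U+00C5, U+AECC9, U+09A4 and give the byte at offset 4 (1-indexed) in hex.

1-indexed offset 4 is 0-indexed offset 3.
U+649B → 3-byte form E6 92 9B at offsets 0–2.
U+00C5 → 2-byte form C3 85 at offsets 3–4.
Offset 3 falls in char 2's range; it's byte 1 of C3 85 = 0xC3.

0xC3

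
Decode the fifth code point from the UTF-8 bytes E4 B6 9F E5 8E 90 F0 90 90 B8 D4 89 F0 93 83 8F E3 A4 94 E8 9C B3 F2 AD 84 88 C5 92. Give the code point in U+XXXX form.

Offset 0: leading byte 0xE4 = 11100100 → 3-byte char #1 = E4 B6 9F.
Offset 3: leading byte 0xE5 = 11100101 → 3-byte char #2 = E5 8E 90.
Offset 6: leading byte 0xF0 = 11110000 → 4-byte char #3 = F0 90 90 B8.
Offset 10: leading byte 0xD4 = 11010100 → 2-byte char #4 = D4 89.
Offset 12: leading byte 0xF0 = 11110000 → 4-byte char #5 = F0 93 83 8F.
Leading byte 0xF0 = 11110000 matches 11110xxx → 4-byte sequence.
Byte 1: 0xF0 = 11110000, payload 000 (3 bits).
Byte 2: 0x93 = 10010011 (10xxxxxx ✓), payload 010011.
Byte 3: 0x83 = 10000011 (10xxxxxx ✓), payload 000011.
Byte 4: 0x8F = 10001111 (10xxxxxx ✓), payload 001111.
Concatenate: 000010011000011001111 = 0x130CF (21 bits → U+130CF).

U+130CF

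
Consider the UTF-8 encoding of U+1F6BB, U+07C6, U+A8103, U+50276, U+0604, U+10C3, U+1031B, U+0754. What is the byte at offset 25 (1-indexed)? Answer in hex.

1-indexed offset 25 is 0-indexed offset 24.
U+1F6BB → 4-byte form F0 9F 9A BB at offsets 0–3.
U+07C6 → 2-byte form DF 86 at offsets 4–5.
U+A8103 → 4-byte form F2 A8 84 83 at offsets 6–9.
U+50276 → 4-byte form F1 90 89 B6 at offsets 10–13.
U+0604 → 2-byte form D8 84 at offsets 14–15.
U+10C3 → 3-byte form E1 83 83 at offsets 16–18.
U+1031B → 4-byte form F0 90 8C 9B at offsets 19–22.
U+0754 → 2-byte form DD 94 at offsets 23–24.
Offset 24 falls in char 8's range; it's byte 2 of DD 94 = 0x94.

0x94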